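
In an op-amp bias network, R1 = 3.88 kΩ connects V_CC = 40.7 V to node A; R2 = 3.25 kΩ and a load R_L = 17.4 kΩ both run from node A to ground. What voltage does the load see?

V_out ≈ 16.8 V

R2 ‖ R_L = (3.25 × 17.4)/(3.25 + 17.4) = 2.738 kΩ.
Now apply the divider: V_out = 40.7 × 0.4138 = 16.84 V.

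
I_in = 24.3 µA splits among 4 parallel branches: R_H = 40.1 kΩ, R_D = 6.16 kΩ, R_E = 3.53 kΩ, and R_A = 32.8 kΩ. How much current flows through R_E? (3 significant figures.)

I ≈ 13.7 µA

Conductances: ΣG = 1/40.1 + 1/6.16 + 1/3.53 + 1/32.8 = 0.5010 (1/kΩ).
By the current-divider rule, I = I_in · G_k/ΣG = 24.3 × 0.5654 = 13.74 µA.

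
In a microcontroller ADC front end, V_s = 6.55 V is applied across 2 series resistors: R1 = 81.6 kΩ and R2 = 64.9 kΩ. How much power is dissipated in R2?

P ≈ 0.130 mW

ΣR = 146.5 kΩ → I = 6.55/146.5 = 0.04471 mA.
V(R2) = I·R = 2.902 V; P = V·I = 2.902 × 0.04471 = 0.1297 mW.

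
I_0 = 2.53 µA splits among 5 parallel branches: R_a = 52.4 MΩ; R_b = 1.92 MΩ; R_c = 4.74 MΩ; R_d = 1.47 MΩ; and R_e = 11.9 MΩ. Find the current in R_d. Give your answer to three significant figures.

Conductances: ΣG = 1/52.4 + 1/1.92 + 1/4.74 + 1/1.47 + 1/11.9 = 1.515 (1/MΩ).
R_d takes the fraction G_k/ΣG = 0.6803/1.515 = 0.4490, so I = 2.53 × 0.4490 = 1.136 µA.

I ≈ 1.14 µA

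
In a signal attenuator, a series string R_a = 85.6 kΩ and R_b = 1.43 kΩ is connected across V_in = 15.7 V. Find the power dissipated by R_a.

The common current is I = 15.7/87.03 = 0.1804 mA.
P = I²R = 0.03254 × 85.6 = 2.786 mW.

P ≈ 2.79 mW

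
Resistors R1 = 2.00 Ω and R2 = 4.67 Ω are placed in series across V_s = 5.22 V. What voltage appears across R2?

Total series resistance ΣR = 2.00 + 4.67 = 6.670 Ω.
V = V_s · R/ΣR = 5.22 × 0.7001 = 3.655 V.

V ≈ 3.65 V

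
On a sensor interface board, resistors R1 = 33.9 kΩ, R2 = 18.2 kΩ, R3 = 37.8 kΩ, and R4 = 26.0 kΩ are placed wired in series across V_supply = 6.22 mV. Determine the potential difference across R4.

V ≈ 1.40 mV

Series total: ΣR = 33.9 + 18.2 + 37.8 + 26.0 = 115.9 kΩ.
Voltage divider: V = V_supply · (26.00 / 115.9) = 6.22 × 0.2243 = 1.395 mV.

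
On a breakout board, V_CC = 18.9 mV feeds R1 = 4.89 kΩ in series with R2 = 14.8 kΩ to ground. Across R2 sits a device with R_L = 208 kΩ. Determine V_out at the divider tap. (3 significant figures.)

V_out ≈ 14.0 mV

R2 ‖ R_L = (14.8 × 208)/(14.8 + 208) = 13.82 kΩ.
Then V_out = V_CC · R2'/(R1 + R2') = 18.9 × 13.82/18.71 = 13.96 mV.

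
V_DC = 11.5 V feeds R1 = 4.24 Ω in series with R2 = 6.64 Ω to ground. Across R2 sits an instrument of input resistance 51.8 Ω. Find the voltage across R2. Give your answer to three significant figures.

The load sits in parallel with R2, giving an effective lower resistance R2' = R2·R_L/(R2+R_L) = 5.886 Ω.
Then V_out = V_DC · R2'/(R1 + R2') = 11.5 × 5.886/10.13 = 6.684 V.

V_out ≈ 6.68 V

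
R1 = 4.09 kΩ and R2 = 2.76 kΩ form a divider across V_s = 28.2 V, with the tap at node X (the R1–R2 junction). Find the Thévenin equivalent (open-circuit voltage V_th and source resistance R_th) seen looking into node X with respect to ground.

V_th is the unloaded tap voltage: V_s · R2/(R1+R2) = 28.2 × 0.4029 = 11.36 V.
Zeroing V_s shorts the top of R1 to ground, so R_th = R1 ‖ R2 = 1.648 kΩ.

V_th ≈ 11.4 V, R_th ≈ 1.65 kΩ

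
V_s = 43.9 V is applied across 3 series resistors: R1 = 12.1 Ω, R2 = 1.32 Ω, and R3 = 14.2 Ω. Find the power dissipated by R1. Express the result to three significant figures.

Series current I = V_s/ΣR = 43.9/27.62 = 1.589 A.
V(R1) = I·R = 19.23 V; P = V·I = 19.23 × 1.589 = 30.57 W.

P ≈ 30.6 W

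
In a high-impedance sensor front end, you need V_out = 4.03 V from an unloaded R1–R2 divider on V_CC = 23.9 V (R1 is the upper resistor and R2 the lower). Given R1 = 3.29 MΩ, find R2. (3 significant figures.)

R2 ≈ 0.667 MΩ

The divider ratio is R2/(R1+R2) = 4.03/23.9 = 0.1686.
R2 = R1 · 0.1686/(1 − 0.1686) = 0.6673 MΩ.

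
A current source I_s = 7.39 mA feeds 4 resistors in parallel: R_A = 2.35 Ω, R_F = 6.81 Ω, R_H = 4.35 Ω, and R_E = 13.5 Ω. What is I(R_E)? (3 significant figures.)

Total conductance ΣG = 1/2.35 + 1/6.81 + 1/4.35 + 1/13.5 = 0.8763 (units of 1/Ω).
By the current-divider rule, I = I_s · G_k/ΣG = 7.39 × 0.08453 = 0.6247 mA.

I ≈ 0.625 mA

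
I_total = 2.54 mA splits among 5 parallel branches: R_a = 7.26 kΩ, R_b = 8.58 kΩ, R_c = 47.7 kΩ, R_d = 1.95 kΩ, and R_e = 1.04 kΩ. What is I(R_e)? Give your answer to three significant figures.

ΣG = 1/7.26 + 1/8.58 + 1/47.7 + 1/1.95 + 1/1.04 = 1.750.
R_e takes the fraction G_k/ΣG = 0.9615/1.750 = 0.5496, so I = 2.54 × 0.5496 = 1.396 mA.

I ≈ 1.40 mA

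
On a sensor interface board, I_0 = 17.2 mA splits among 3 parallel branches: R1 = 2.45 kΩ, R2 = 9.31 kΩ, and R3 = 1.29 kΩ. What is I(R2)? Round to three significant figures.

I ≈ 1.43 mA

Total conductance ΣG = 1/2.45 + 1/9.31 + 1/1.29 = 1.291 (units of 1/kΩ).
Current divider: I(R2) = I_0 · G_k/ΣG = 17.2 × (0.1074/1.291) = 17.2 × 0.08322 = 1.431 mA.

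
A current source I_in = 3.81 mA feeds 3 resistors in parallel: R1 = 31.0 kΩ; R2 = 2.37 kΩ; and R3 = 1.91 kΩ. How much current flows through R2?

Conductances: ΣG = 1/31.0 + 1/2.37 + 1/1.91 = 0.9778 (1/kΩ).
By the current-divider rule, I = I_in · G_k/ΣG = 3.81 × 0.4315 = 1.644 mA.

I ≈ 1.64 mA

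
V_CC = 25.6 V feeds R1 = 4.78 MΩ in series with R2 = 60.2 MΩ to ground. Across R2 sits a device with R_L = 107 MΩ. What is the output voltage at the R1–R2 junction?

R2 ‖ R_L = (60.2 × 107)/(60.2 + 107) = 38.53 MΩ.
Now apply the divider: V_out = 25.6 × 0.8896 = 22.77 V.

V_out ≈ 22.8 V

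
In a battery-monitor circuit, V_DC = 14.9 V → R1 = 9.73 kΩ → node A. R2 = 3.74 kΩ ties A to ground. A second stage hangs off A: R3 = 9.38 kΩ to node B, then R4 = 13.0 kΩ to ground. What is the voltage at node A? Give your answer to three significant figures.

V_A ≈ 3.69 V

Node A sees R2 in parallel with the series input of stage 2, R3 + R4 = 22.38 kΩ.
R2 ‖ (R3+R4) = 3.204 kΩ.
So V_A = 14.9 × 0.2477 = 3.691 V.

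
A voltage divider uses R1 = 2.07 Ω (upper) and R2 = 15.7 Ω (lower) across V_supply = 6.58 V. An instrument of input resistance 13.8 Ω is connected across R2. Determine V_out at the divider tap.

V_out ≈ 5.13 V

First combine the lower leg with the load: R2 ‖ R_L = 7.344 Ω.
Voltage divider with the loaded lower leg: V_out = 6.58 × 7.344/(2.07 + 7.344) = 6.58 × 0.7801 = 5.133 V.
(Unloaded it would be 5.81 V; the load pulls it down.)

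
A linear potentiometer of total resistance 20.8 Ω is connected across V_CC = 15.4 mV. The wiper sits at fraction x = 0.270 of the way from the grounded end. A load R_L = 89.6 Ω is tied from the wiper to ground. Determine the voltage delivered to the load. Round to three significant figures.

V_out ≈ 3.98 mV

The pot divides into 15.18 Ω above the wiper and 5.616 Ω below.
(x·R_p) ‖ R_L = 5.285 Ω.
Then V_out = V_CC · 5.285/(15.18 + 5.285) = 3.976 mV.
(Unloaded: V_out = x·V_CC = 4.16 mV.)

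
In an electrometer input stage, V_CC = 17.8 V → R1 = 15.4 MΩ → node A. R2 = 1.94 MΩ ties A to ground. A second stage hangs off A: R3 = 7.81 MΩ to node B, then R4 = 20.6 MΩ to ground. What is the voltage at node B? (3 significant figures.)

Looking into the second stage from A: R3 + R4 = 28.41 MΩ appears in parallel with R2.
Effective lower resistance at A: R2 ‖ 28.41 = 1.816 MΩ.
V_A = 17.8 × 1.816/(15.4 + 1.816) = 1.878 V.
Then the unloaded second divider: V_B = V_A × R4/(R3+R4) = 1.878 × 0.7251 = 1.361 V.

V_B ≈ 1.36 V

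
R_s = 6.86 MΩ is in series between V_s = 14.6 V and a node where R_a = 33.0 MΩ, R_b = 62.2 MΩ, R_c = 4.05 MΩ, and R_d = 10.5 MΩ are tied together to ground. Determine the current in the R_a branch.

I ≈ 0.121 µA

Parallel bank: R_p = 1/(1/33.0 + 1/62.2 + 1/4.05 + 1/10.5) = 2.574 MΩ.
V_A by voltage divider: V_A = 14.6 × 2.574/(6.86 + 2.574) = 3.983 V.
I(R_a) = V_A / R_a = 3.983/33.0 = 0.1207 µA.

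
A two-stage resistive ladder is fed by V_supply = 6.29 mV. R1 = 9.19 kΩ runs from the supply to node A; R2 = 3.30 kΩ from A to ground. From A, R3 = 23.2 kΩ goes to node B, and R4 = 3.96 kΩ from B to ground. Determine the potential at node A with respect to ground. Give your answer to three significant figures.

V_A ≈ 1.53 mV

Looking into the second stage from A: R3 + R4 = 27.16 kΩ appears in parallel with R2.
Effective lower resistance at A: R2 ‖ 27.16 = 2.942 kΩ.
First divider: V_A = V_supply · 2.942/(9.19 + 2.942) = 1.526 mV.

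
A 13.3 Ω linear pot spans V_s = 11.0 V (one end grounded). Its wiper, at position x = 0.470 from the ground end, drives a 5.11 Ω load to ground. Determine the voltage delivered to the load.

V_out ≈ 3.14 V

Split the track: R_lower = x·R_p = 6.251 Ω, R_upper = (1−x)·R_p = 7.049 Ω.
(x·R_p) ‖ R_L = 2.812 Ω.
Loaded-divider output: V_out = 11.0 × 0.2851 = 3.136 V.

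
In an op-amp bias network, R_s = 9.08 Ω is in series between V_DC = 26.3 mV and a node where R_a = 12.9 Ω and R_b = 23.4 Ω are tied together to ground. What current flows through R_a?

I ≈ 0.975 mA

Parallel bank: R_p = 1/(1/12.9 + 1/23.4) = 8.316 Ω.
Node voltage V_A = V_DC · R_p/(R_s + R_p) = 26.3 × 0.4780 = 12.57 mV.
I(R_a) = V_A / R_a = 12.57/12.9 = 0.9746 mA.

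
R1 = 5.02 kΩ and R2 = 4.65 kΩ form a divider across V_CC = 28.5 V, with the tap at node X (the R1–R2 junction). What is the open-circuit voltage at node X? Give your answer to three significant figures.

Open-circuit (no load on X): V_th = V_CC · R2/(R1 + R2) = 28.5 × 4.65/(5.020 + 4.65) = 13.70 V.

V_th ≈ 13.7 V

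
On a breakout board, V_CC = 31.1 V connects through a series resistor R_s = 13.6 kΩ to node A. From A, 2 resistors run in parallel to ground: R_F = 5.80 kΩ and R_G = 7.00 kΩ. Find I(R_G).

Combine the parallel branches: R_p = (1/5.80 + 1/7.00)⁻¹ = 3.172 kΩ.
V_A by voltage divider: V_A = 31.1 × 3.172/(13.6 + 3.172) = 5.882 V.
I(R_G) = V_A / R_G = 5.882/7.00 = 0.8402 mA.

I ≈ 0.840 mA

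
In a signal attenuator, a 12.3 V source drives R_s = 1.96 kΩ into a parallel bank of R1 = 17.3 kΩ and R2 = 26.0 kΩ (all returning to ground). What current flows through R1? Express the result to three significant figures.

Parallel bank: R_p = 1/(1/17.3 + 1/26.0) = 10.39 kΩ.
Node voltage V_A = V_supply · R_p/(R_s + R_p) = 12.3 × 0.8413 = 10.35 V.
Branch current I = V_A/R1 = 10.35/17.3 = 0.5981 mA.
(Equivalently: I_total = 0.9961 mA, then current-divider fraction G_k/ΣG = 0.6005.)

I ≈ 0.598 mA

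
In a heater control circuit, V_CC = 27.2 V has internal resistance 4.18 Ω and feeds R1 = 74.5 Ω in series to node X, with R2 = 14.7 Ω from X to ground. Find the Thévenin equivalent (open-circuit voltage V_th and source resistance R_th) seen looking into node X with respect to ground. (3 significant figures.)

R1' = 4.18 + 74.5 = 78.68 Ω (source resistance + R1).
Open-circuit (no load on X): V_th = V_CC · R2/(R1' + R2) = 27.2 × 14.7/(78.68 + 14.7) = 4.282 V.
Looking into X with the source shorted: R_th = R1'·R2/(R1'+R2) = 78.68 × 14.7/93.38 = 12.39 Ω.

V_th ≈ 4.28 V, R_th ≈ 12.4 Ω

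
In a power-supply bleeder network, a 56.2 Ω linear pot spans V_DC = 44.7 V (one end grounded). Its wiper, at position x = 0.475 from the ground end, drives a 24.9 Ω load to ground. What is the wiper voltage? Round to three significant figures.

Lower segment x·R_p = 26.70 Ω; upper segment (1−x)·R_p = 29.51 Ω.
R_L loads the lower segment: effective lower R = 12.88 Ω.
V_out = 44.7 × 12.88/(29.51 + 12.88) = 13.59 V.

V_out ≈ 13.6 V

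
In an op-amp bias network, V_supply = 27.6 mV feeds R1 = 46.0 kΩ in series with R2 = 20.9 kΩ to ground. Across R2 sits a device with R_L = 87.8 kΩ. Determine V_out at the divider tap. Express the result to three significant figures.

R2 ‖ R_L = (20.9 × 87.8)/(20.9 + 87.8) = 16.88 kΩ.
Now apply the divider: V_out = 27.6 × 0.2685 = 7.410 mV.

V_out ≈ 7.41 mV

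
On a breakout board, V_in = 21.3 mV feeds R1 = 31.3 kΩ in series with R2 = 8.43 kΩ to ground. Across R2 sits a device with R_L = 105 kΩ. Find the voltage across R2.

R2 ‖ R_L = (8.43 × 105)/(8.43 + 105) = 7.803 kΩ.
Voltage divider with the loaded lower leg: V_out = 21.3 × 7.803/(31.3 + 7.803) = 21.3 × 0.1996 = 4.251 mV.

V_out ≈ 4.25 mV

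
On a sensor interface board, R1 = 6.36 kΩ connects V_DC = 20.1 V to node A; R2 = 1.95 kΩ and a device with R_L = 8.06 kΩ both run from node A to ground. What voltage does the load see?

V_out ≈ 3.98 V

First combine the lower leg with the load: R2 ‖ R_L = 1.570 kΩ.
Then V_out = V_DC · R2'/(R1 + R2') = 20.1 × 1.570/7.930 = 3.980 V.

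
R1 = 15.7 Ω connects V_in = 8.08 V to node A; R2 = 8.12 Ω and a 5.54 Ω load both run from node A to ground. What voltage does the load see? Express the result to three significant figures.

V_out ≈ 1.40 V

R2 ‖ R_L = (8.12 × 5.54)/(8.12 + 5.54) = 3.293 Ω.
Now apply the divider: V_out = 8.08 × 0.1734 = 1.401 V.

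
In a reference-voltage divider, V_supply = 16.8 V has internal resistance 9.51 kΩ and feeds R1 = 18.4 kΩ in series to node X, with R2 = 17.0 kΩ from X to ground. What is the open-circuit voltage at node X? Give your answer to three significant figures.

V_th ≈ 6.36 V

R1' = 9.51 + 18.4 = 27.91 kΩ (source resistance + R1).
V_th is the unloaded tap voltage: V_supply · R2/(R1'+R2) = 16.8 × 0.3785 = 6.359 V.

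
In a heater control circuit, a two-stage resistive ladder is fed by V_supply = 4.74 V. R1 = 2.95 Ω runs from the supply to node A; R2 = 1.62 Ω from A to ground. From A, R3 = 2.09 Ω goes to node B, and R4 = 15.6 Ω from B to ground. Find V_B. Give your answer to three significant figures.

V_B ≈ 1.40 V

Node A sees R2 in parallel with the series input of stage 2, R3 + R4 = 17.69 Ω.
R2 ‖ (R3+R4) = 1.484 Ω.
So V_A = 4.74 × 0.3347 = 1.586 V.
Stage 2 is unloaded, so V_B = V_A · R4/(R3+R4) = 1.586 × 15.6/17.69 = 1.399 V.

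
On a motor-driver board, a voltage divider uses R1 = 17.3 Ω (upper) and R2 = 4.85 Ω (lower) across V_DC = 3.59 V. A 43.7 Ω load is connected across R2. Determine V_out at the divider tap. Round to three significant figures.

R2 ‖ R_L = (4.85 × 43.7)/(4.85 + 43.7) = 4.365 Ω.
Now apply the divider: V_out = 3.59 × 0.2015 = 0.7234 V.
(Unloaded it would be 0.786 V; the load pulls it down.)

V_out ≈ 0.723 V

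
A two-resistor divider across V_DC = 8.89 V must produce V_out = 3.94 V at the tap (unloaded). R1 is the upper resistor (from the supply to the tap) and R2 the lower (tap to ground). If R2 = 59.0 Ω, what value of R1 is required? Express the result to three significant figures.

V_out/V_DC = R2/(R1+R2) = 0.4432.
R1 = R2·(1/k − 1) = 59.0 × 1.256 = 74.12 Ω.

R1 ≈ 74.1 Ω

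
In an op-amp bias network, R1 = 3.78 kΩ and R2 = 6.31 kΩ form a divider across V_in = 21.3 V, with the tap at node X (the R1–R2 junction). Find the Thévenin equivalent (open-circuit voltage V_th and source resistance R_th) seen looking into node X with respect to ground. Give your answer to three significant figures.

V_th ≈ 13.3 V, R_th ≈ 2.36 kΩ

V_th is the unloaded tap voltage: V_in · R2/(R1+R2) = 21.3 × 0.6254 = 13.32 V.
With V_in suppressed (replaced by a short), R_th = R1 ‖ R2 = (3.780 × 6.31)/(3.780 + 6.31) = 2.364 kΩ.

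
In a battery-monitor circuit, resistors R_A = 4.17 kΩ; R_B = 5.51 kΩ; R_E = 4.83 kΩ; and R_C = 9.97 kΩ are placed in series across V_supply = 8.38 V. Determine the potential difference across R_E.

V ≈ 1.65 V

Total series resistance ΣR = 4.17 + 5.51 + 4.83 + 9.97 = 24.48 kΩ.
V = V_supply · R/ΣR = 8.38 × 0.1973 = 1.653 V.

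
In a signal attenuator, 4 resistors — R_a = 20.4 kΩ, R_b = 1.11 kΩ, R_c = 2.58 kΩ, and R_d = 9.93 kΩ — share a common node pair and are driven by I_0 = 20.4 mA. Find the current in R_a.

Total conductance ΣG = 1/20.4 + 1/1.11 + 1/2.58 + 1/9.93 = 1.438 (units of 1/kΩ).
Current divider: I(R_a) = I_0 · G_k/ΣG = 20.4 × (0.04902/1.438) = 20.4 × 0.03408 = 0.6953 mA.

I ≈ 0.695 mA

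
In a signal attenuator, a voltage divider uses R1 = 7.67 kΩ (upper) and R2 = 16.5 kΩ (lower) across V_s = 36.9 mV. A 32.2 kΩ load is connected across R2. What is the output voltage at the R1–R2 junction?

V_out ≈ 21.7 mV

The load sits in parallel with R2, giving an effective lower resistance R2' = R2·R_L/(R2+R_L) = 10.91 kΩ.
Then V_out = V_s · R2'/(R1 + R2') = 36.9 × 10.91/18.58 = 21.67 mV.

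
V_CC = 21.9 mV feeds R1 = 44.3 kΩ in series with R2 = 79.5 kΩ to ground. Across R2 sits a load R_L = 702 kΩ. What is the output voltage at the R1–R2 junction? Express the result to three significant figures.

V_out ≈ 13.5 mV

R2 ‖ R_L = (79.5 × 702)/(79.5 + 702) = 71.41 kΩ.
Voltage divider with the loaded lower leg: V_out = 21.9 × 71.41/(44.3 + 71.41) = 21.9 × 0.6172 = 13.52 mV.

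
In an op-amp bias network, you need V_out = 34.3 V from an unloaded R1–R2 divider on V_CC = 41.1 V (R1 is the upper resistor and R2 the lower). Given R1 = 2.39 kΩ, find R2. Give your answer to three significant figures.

Required fraction k = V_out/V_CC = 0.8345.
So R2 = R1 · V_out/(V_CC − V_out) = 2.39 × 34.3/(41.1 − 34.3) = 2.39 × 5.044 = 12.06 kΩ.

R2 ≈ 12.1 kΩ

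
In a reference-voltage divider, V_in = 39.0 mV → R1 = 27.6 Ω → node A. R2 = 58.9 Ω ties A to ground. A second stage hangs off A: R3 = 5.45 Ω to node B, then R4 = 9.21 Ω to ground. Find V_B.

V_B ≈ 7.31 mV

Node A sees R2 in parallel with the series input of stage 2, R3 + R4 = 14.66 Ω.
R2 ‖ (R3+R4) = 11.74 Ω.
First divider: V_A = V_in · 11.74/(27.6 + 11.74) = 11.64 mV.
Then the unloaded second divider: V_B = V_A × R4/(R3+R4) = 11.64 × 0.6282 = 7.311 mV.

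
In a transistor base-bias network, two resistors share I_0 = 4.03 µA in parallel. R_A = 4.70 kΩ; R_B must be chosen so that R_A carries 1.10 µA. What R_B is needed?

R_B ≈ 1.76 kΩ

The fraction through R_A equals R_B/(R_A+R_B).
With f = 0.2730, R_B = R_A · f/(1−f) = 4.70 × 0.3754 = 1.765 kΩ.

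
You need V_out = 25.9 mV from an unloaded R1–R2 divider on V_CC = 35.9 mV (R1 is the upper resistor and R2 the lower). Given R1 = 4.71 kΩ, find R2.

The divider ratio is R2/(R1+R2) = 25.9/35.9 = 0.7214.
R2 = R1 · 0.7214/(1 − 0.7214) = 12.20 kΩ.

R2 ≈ 12.2 kΩ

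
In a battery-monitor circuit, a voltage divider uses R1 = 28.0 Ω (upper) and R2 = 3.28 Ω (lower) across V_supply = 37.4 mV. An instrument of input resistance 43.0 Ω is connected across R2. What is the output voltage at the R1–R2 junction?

The load sits in parallel with R2, giving an effective lower resistance R2' = R2·R_L/(R2+R_L) = 3.048 Ω.
Then V_out = V_supply · R2'/(R1 + R2') = 37.4 × 3.048/31.05 = 3.671 mV.
(Unloaded it would be 3.92 mV; the load pulls it down.)

V_out ≈ 3.67 mV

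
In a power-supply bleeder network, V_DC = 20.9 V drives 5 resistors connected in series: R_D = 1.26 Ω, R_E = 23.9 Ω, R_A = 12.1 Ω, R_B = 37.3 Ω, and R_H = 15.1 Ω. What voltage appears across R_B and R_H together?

Series total: ΣR = 1.26 + 23.9 + 12.1 + 37.3 + 15.1 = 89.66 Ω.
R_{R_B..R_H} = 37.3 + 15.1 = 52.40 Ω.
V = V_DC · R/ΣR = 20.9 × 0.5844 = 12.21 V.

V ≈ 12.2 V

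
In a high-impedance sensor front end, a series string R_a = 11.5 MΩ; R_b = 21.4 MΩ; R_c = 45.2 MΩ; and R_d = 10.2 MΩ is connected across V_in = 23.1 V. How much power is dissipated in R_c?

The common current is I = 23.1/88.30 = 0.2616 µA.
P(R_c) = I²·R_c = (0.2616)² × 45.2 = 3.093 µW.

P ≈ 3.09 µW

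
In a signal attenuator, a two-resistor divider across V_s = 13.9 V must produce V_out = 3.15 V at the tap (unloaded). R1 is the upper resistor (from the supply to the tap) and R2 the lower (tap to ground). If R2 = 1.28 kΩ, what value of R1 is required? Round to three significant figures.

R1 ≈ 4.37 kΩ

The divider ratio is R2/(R1+R2) = 3.15/13.9 = 0.2266.
So R1 = R2 · (V_s/V_out − 1) = 1.28 × (13.9/3.15 − 1) = 1.28 × 3.413 = 4.368 kΩ.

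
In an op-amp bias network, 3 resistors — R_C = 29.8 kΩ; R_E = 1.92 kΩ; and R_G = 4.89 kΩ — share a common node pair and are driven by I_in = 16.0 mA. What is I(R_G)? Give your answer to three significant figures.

I ≈ 4.31 mA

Conductances: ΣG = 1/29.8 + 1/1.92 + 1/4.89 = 0.7589 (1/kΩ).
R_G takes the fraction G_k/ΣG = 0.2045/0.7589 = 0.2695, so I = 16.0 × 0.2695 = 4.312 mA.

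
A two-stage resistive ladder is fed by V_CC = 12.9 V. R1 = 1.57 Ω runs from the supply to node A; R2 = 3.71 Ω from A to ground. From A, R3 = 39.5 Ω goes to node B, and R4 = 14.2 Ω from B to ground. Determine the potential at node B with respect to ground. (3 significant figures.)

Looking into the second stage from A: R3 + R4 = 53.70 Ω appears in parallel with R2.
Effective lower resistance at A: R2 ‖ 53.70 = 3.470 Ω.
First divider: V_A = V_CC · 3.470/(1.57 + 3.470) = 8.882 V.
Then the unloaded second divider: V_B = V_A × R4/(R3+R4) = 8.882 × 0.2644 = 2.349 V.

V_B ≈ 2.35 V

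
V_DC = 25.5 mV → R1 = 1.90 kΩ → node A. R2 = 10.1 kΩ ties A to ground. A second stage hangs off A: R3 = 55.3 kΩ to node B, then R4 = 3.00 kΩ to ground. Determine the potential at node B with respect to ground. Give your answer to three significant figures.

V_B ≈ 1.07 mV

The second stage (R3 + R4 = 58.30 kΩ) loads node A in parallel with R2.
Effective lower resistance at A: R2 ‖ 58.30 = 8.609 kΩ.
First divider: V_A = V_DC · 8.609/(1.90 + 8.609) = 20.89 mV.
Then the unloaded second divider: V_B = V_A × R4/(R3+R4) = 20.89 × 0.05146 = 1.075 mV.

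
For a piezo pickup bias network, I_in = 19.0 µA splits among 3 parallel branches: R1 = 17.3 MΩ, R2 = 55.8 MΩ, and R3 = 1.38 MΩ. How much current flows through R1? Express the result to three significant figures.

Total conductance ΣG = 1/17.3 + 1/55.8 + 1/1.38 = 0.8004 (units of 1/MΩ).
By the current-divider rule, I = I_in · G_k/ΣG = 19.0 × 0.07222 = 1.372 µA.

I ≈ 1.37 µA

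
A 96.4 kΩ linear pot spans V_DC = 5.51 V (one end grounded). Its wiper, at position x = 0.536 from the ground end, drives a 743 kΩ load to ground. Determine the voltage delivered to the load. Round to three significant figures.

V_out ≈ 2.86 V

Split the track: R_lower = x·R_p = 51.67 kΩ, R_upper = (1−x)·R_p = 44.73 kΩ.
R_L loads the lower segment: effective lower R = 48.31 kΩ.
V_out = 5.51 × 48.31/(44.73 + 48.31) = 2.861 V.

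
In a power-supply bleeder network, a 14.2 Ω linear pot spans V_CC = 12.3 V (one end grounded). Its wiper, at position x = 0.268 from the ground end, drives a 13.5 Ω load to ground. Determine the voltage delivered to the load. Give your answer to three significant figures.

V_out ≈ 2.73 V

Lower segment x·R_p = 3.806 Ω; upper segment (1−x)·R_p = 10.39 Ω.
(x·R_p) ‖ R_L = 2.969 Ω.
Then V_out = V_CC · 2.969/(10.39 + 2.969) = 2.733 V.
(Unloaded: V_out = x·V_CC = 3.30 V.)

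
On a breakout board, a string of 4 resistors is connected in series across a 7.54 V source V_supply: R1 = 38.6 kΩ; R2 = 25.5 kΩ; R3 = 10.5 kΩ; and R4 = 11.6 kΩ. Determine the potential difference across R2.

V ≈ 2.23 V

Series total: ΣR = 38.6 + 25.5 + 10.5 + 11.6 = 86.20 kΩ.
Voltage divider: V = V_supply · (25.50 / 86.20) = 7.54 × 0.2958 = 2.231 V.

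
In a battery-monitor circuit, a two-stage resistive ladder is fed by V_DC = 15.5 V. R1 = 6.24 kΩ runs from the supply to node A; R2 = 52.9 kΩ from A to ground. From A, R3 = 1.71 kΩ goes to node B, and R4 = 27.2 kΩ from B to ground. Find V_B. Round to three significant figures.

Node A sees R2 in parallel with the series input of stage 2, R3 + R4 = 28.91 kΩ.
Effective lower resistance at A: R2 ‖ 28.91 = 18.69 kΩ.
V_A = 15.5 × 18.69/(6.24 + 18.69) = 11.62 V.
Stage 2 is unloaded, so V_B = V_A · R4/(R3+R4) = 11.62 × 27.2/28.91 = 10.93 V.

V_B ≈ 10.9 V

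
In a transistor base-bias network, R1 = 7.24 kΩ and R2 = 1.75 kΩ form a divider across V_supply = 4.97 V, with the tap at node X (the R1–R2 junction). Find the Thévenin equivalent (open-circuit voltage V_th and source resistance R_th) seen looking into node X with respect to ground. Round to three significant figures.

With X open, the divider is unloaded: V_th = 4.97 × 1.75/8.990 = 0.9675 V.
Looking into X with the source shorted: R_th = R1·R2/(R1+R2) = 7.240 × 1.75/8.990 = 1.409 kΩ.

V_th ≈ 0.967 V, R_th ≈ 1.41 kΩ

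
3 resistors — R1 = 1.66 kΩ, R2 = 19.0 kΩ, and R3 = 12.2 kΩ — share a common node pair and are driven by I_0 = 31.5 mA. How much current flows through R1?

I ≈ 25.7 mA

ΣG = 1/1.66 + 1/19.0 + 1/12.2 = 0.7370.
R1 takes the fraction G_k/ΣG = 0.6024/0.7370 = 0.8174, so I = 31.5 × 0.8174 = 25.75 mA.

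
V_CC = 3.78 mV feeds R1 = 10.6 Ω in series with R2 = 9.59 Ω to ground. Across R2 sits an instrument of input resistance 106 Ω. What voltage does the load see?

R2 ‖ R_L = (9.59 × 106)/(9.59 + 106) = 8.794 Ω.
Voltage divider with the loaded lower leg: V_out = 3.78 × 8.794/(10.6 + 8.794) = 3.78 × 0.4534 = 1.714 mV.

V_out ≈ 1.71 mV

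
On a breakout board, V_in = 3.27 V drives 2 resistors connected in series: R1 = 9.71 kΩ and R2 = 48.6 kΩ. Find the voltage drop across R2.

ΣR = 9.71 + 48.6 = 58.31 kΩ.
By the voltage-divider rule, V = 3.27 × 48.60/58.31 = 2.725 V.

V ≈ 2.73 V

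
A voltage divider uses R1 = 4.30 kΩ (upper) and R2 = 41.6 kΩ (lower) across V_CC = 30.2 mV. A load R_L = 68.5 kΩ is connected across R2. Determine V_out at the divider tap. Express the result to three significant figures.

V_out ≈ 25.9 mV

First combine the lower leg with the load: R2 ‖ R_L = 25.88 kΩ.
Then V_out = V_CC · R2'/(R1 + R2') = 30.2 × 25.88/30.18 = 25.90 mV.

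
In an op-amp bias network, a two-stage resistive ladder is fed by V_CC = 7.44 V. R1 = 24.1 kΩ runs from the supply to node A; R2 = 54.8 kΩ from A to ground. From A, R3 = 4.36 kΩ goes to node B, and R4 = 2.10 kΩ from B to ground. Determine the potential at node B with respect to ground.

The second stage (R3 + R4 = 6.460 kΩ) loads node A in parallel with R2.
R2 ‖ (R3+R4) = 5.779 kΩ.
V_A = 7.44 × 5.779/(24.1 + 5.779) = 1.439 V.
V_B = V_A × 0.3251 = 0.4678 V.

V_B ≈ 0.468 V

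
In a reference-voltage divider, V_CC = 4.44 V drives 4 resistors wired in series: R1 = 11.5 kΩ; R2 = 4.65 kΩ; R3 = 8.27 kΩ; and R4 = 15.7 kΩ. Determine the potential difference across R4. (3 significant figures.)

Total series resistance ΣR = 11.5 + 4.65 + 8.27 + 15.7 = 40.12 kΩ.
Voltage divider: V = V_CC · (15.70 / 40.12) = 4.44 × 0.3913 = 1.737 V.

V ≈ 1.74 V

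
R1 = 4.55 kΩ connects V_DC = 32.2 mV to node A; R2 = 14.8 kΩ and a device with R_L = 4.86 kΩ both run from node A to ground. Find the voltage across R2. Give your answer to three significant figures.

V_out ≈ 14.4 mV

The load sits in parallel with R2, giving an effective lower resistance R2' = R2·R_L/(R2+R_L) = 3.659 kΩ.
Voltage divider with the loaded lower leg: V_out = 32.2 × 3.659/(4.55 + 3.659) = 32.2 × 0.4457 = 14.35 mV.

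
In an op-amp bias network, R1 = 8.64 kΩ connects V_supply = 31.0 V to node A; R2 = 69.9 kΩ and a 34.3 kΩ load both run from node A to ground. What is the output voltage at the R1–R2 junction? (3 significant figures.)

V_out ≈ 22.5 V

R2 ‖ R_L = (69.9 × 34.3)/(69.9 + 34.3) = 23.01 kΩ.
Then V_out = V_supply · R2'/(R1 + R2') = 31.0 × 23.01/31.65 = 22.54 V.
(Unloaded it would be 27.6 V; the load pulls it down.)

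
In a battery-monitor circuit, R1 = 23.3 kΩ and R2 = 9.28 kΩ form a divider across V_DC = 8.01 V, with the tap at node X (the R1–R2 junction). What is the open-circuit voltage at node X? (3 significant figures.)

Open-circuit (no load on X): V_th = V_DC · R2/(R1 + R2) = 8.01 × 9.28/(23.30 + 9.28) = 2.282 V.

V_th ≈ 2.28 V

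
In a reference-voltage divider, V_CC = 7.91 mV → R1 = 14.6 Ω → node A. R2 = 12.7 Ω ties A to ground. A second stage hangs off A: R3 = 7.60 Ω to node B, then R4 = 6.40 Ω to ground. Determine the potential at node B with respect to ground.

V_B ≈ 1.13 mV

Looking into the second stage from A: R3 + R4 = 14.00 Ω appears in parallel with R2.
R2 ‖ (R3+R4) = 6.659 Ω.
So V_A = 7.91 × 0.3132 = 2.478 mV.
Stage 2 is unloaded, so V_B = V_A · R4/(R3+R4) = 2.478 × 6.40/14.00 = 1.133 mV.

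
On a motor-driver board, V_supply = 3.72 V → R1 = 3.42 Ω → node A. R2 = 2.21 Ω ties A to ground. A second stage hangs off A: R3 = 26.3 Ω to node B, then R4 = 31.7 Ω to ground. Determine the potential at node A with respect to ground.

Looking into the second stage from A: R3 + R4 = 58.00 Ω appears in parallel with R2.
R2 ‖ (R3+R4) = 2.129 Ω.
First divider: V_A = V_supply · 2.129/(3.42 + 2.129) = 1.427 V.

V_A ≈ 1.43 V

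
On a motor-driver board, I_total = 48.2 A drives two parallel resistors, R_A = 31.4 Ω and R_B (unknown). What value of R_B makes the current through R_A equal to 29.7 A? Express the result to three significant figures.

The fraction through R_A equals R_B/(R_A+R_B).
With f = 0.6162, R_B = R_A · f/(1−f) = 31.4 × 1.605 = 50.41 Ω.

R_B ≈ 50.4 Ω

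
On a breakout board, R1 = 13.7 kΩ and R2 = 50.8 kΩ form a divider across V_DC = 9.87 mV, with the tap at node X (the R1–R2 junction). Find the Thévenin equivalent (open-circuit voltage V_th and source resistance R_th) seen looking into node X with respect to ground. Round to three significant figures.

Open-circuit (no load on X): V_th = V_DC · R2/(R1 + R2) = 9.87 × 50.8/(13.70 + 50.8) = 7.774 mV.
Looking into X with the source shorted: R_th = R1·R2/(R1+R2) = 13.70 × 50.8/64.50 = 10.79 kΩ.

V_th ≈ 7.77 mV, R_th ≈ 10.8 kΩ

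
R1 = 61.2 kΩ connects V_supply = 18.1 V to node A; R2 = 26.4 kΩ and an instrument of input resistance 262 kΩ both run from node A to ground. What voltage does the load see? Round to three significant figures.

R2 ‖ R_L = (26.4 × 262)/(26.4 + 262) = 23.98 kΩ.
Now apply the divider: V_out = 18.1 × 0.2815 = 5.096 V.
(Unloaded it would be 5.45 V; the load pulls it down.)

V_out ≈ 5.10 V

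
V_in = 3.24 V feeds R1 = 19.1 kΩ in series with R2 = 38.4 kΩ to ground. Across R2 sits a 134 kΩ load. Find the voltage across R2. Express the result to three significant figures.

V_out ≈ 1.98 V

The load sits in parallel with R2, giving an effective lower resistance R2' = R2·R_L/(R2+R_L) = 29.85 kΩ.
Then V_out = V_in · R2'/(R1 + R2') = 3.24 × 29.85/48.95 = 1.976 V.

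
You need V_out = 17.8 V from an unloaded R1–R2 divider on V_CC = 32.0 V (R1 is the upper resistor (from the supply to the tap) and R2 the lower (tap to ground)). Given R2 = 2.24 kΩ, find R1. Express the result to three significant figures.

Required fraction k = V_out/V_CC = 0.5563.
R1 = R2·(1/k − 1) = 2.24 × 0.7978 = 1.787 kΩ.

R1 ≈ 1.79 kΩ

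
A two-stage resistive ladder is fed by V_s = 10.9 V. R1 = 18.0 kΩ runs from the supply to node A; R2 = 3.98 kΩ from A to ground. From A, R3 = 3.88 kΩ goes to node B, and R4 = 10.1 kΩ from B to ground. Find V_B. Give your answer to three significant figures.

Looking into the second stage from A: R3 + R4 = 13.98 kΩ appears in parallel with R2.
R2 ‖ (R3+R4) = 3.098 kΩ.
V_A = 10.9 × 3.098/(18.0 + 3.098) = 1.601 V.
Then the unloaded second divider: V_B = V_A × R4/(R3+R4) = 1.601 × 0.7225 = 1.156 V.

V_B ≈ 1.16 V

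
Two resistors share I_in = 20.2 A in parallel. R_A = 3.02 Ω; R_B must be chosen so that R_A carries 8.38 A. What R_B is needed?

R_B ≈ 2.14 Ω

The fraction through R_A equals R_B/(R_A+R_B).
With f = 0.4149, R_B = R_A · f/(1−f) = 3.02 × 0.7090 = 2.141 Ω.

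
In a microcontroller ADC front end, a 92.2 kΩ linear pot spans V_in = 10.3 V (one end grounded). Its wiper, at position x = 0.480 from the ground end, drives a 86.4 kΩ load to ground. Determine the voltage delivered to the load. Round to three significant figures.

V_out ≈ 3.90 V

Split the track: R_lower = x·R_p = 44.26 kΩ, R_upper = (1−x)·R_p = 47.94 kΩ.
R_L loads the lower segment: effective lower R = 29.27 kΩ.
V_out = 10.3 × 29.27/(47.94 + 29.27) = 3.904 V.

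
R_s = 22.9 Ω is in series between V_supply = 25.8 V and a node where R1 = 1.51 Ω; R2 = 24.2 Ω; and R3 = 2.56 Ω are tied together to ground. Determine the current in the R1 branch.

Parallel bank: R_p = 1/(1/1.51 + 1/24.2 + 1/2.56) = 0.9139 Ω.
V_A = 25.8 × 0.9139/23.81 = 0.9901 V.
I(R1) = V_A / R1 = 0.9901/1.51 = 0.6557 A.

I ≈ 0.656 A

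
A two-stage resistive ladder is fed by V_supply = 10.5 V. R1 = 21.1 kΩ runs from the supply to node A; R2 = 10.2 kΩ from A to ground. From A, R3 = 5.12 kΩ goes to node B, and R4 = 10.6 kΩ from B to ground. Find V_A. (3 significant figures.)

The second stage (R3 + R4 = 15.72 kΩ) loads node A in parallel with R2.
R2 ‖ (R3+R4) = 6.186 kΩ.
First divider: V_A = V_supply · 6.186/(21.1 + 6.186) = 2.380 V.

V_A ≈ 2.38 V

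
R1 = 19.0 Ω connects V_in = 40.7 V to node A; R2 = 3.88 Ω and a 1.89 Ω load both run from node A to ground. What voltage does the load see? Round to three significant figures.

V_out ≈ 2.55 V

The load sits in parallel with R2, giving an effective lower resistance R2' = R2·R_L/(R2+R_L) = 1.271 Ω.
Now apply the divider: V_out = 40.7 × 0.06270 = 2.552 V.
(Unloaded it would be 6.90 V; the load pulls it down.)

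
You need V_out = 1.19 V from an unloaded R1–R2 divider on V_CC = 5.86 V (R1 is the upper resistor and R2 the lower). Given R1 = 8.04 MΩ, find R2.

R2 ≈ 2.05 MΩ

The divider ratio is R2/(R1+R2) = 1.19/5.86 = 0.2031.
So R2 = R1 · V_out/(V_CC − V_out) = 8.04 × 1.19/(5.86 − 1.19) = 8.04 × 0.2548 = 2.049 MΩ.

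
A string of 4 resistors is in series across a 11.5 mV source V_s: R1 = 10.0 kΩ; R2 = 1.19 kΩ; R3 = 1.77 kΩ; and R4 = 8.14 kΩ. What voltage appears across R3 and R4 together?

V ≈ 5.40 mV

Series total: ΣR = 10.0 + 1.19 + 1.77 + 8.14 = 21.10 kΩ.
R_{R3..R4} = 1.77 + 8.14 = 9.910 kΩ.
Voltage divider: V = V_s · (9.910 / 21.10) = 11.5 × 0.4697 = 5.401 mV.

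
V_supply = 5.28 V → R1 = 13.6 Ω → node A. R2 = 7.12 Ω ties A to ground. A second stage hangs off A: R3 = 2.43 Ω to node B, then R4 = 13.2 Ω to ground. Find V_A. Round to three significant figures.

V_A ≈ 1.40 V

The second stage (R3 + R4 = 15.63 Ω) loads node A in parallel with R2.
R2 ‖ (R3+R4) = 4.892 Ω.
First divider: V_A = V_supply · 4.892/(13.6 + 4.892) = 1.397 V.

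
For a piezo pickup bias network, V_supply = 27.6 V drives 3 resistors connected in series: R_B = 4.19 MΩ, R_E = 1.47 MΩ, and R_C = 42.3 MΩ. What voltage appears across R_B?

Series total: ΣR = 4.19 + 1.47 + 42.3 = 47.96 MΩ.
Voltage divider: V = V_supply · (4.190 / 47.96) = 27.6 × 0.08736 = 2.411 V.

V ≈ 2.41 V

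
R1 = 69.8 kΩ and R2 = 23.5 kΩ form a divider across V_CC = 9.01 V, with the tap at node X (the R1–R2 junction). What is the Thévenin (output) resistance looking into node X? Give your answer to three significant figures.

R_th ≈ 17.6 kΩ

Looking into X with the source shorted: R_th = R1·R2/(R1+R2) = 69.80 × 23.5/93.30 = 17.58 kΩ.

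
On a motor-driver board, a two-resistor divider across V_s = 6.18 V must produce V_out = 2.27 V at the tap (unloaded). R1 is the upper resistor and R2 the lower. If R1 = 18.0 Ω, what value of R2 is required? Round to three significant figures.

V_out/V_s = R2/(R1+R2) = 0.3673.
R2 = R1 · 0.3673/(1 − 0.3673) = 10.45 Ω.

R2 ≈ 10.5 Ω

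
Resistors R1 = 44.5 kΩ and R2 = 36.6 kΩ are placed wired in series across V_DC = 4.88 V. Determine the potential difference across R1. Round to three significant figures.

V ≈ 2.68 V

Series total: ΣR = 44.5 + 36.6 = 81.10 kΩ.
V = V_DC · R/ΣR = 4.88 × 0.5487 = 2.678 V.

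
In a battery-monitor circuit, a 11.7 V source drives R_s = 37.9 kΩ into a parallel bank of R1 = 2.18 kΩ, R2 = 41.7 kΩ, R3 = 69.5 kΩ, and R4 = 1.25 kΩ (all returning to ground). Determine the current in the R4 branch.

Parallel bank: R_p = 1/(1/2.18 + 1/41.7 + 1/69.5 + 1/1.25) = 0.7710 kΩ.
V_A = 11.7 × 0.7710/38.67 = 0.2333 V.
Branch current I = V_A/R4 = 0.2333/1.25 = 0.1866 mA.

I ≈ 0.187 mA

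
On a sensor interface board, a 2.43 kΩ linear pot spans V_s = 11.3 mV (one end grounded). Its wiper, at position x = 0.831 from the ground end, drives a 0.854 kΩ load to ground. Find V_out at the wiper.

Split the track: R_lower = x·R_p = 2.019 kΩ, R_upper = (1−x)·R_p = 0.4107 kΩ.
(x·R_p) ‖ R_L = 0.6002 kΩ.
Loaded-divider output: V_out = 11.3 × 0.5937 = 6.709 mV.
(Unloaded: V_out = x·V_s = 9.39 mV.)

V_out ≈ 6.71 mV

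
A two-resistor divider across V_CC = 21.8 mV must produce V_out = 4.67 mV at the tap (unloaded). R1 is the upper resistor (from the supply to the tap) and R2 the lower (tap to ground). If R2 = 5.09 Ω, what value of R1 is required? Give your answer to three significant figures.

V_out/V_CC = R2/(R1+R2) = 0.2142.
So R1 = R2 · (V_CC/V_out − 1) = 5.09 × (21.8/4.67 − 1) = 5.09 × 3.668 = 18.67 Ω.

R1 ≈ 18.7 Ω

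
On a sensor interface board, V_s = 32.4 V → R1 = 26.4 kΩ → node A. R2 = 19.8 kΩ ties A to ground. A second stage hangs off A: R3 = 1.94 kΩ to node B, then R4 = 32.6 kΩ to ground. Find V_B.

Looking into the second stage from A: R3 + R4 = 34.54 kΩ appears in parallel with R2.
Effective lower resistance at A: R2 ‖ 34.54 = 12.59 kΩ.
First divider: V_A = V_s · 12.59/(26.4 + 12.59) = 10.46 V.
Stage 2 is unloaded, so V_B = V_A · R4/(R3+R4) = 10.46 × 32.6/34.54 = 9.872 V.

V_B ≈ 9.87 V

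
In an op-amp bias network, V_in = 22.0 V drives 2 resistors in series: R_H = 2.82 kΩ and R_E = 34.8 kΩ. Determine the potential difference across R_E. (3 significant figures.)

V ≈ 20.4 V

Total series resistance ΣR = 2.82 + 34.8 = 37.62 kΩ.
Voltage divider: V = V_in · (34.80 / 37.62) = 22.0 × 0.9250 = 20.35 V.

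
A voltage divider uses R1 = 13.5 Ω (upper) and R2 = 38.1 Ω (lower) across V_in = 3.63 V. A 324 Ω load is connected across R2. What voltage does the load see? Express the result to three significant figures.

The load sits in parallel with R2, giving an effective lower resistance R2' = R2·R_L/(R2+R_L) = 34.09 Ω.
Now apply the divider: V_out = 3.63 × 0.7163 = 2.600 V.

V_out ≈ 2.60 V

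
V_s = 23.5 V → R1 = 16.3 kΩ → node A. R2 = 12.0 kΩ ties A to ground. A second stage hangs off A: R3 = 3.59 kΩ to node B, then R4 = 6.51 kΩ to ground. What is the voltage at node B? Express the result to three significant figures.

V_B ≈ 3.81 V

The second stage (R3 + R4 = 10.10 kΩ) loads node A in parallel with R2.
Effective lower resistance at A: R2 ‖ 10.10 = 5.484 kΩ.
V_A = 23.5 × 5.484/(16.3 + 5.484) = 5.916 V.
Then the unloaded second divider: V_B = V_A × R4/(R3+R4) = 5.916 × 0.6446 = 3.813 V.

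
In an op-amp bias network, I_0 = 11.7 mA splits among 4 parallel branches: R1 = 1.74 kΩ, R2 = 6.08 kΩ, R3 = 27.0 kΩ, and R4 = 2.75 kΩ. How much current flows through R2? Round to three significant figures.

I ≈ 1.69 mA

Total conductance ΣG = 1/1.74 + 1/6.08 + 1/27.0 + 1/2.75 = 1.140 (units of 1/kΩ).
By the current-divider rule, I = I_0 · G_k/ΣG = 11.7 × 0.1443 = 1.688 mA.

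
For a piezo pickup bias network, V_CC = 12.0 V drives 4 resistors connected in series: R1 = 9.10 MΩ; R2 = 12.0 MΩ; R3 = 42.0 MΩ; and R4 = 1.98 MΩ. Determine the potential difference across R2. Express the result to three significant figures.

Series total: ΣR = 9.10 + 12.0 + 42.0 + 1.98 = 65.08 MΩ.
By the voltage-divider rule, V = 12.0 × 12.00/65.08 = 2.213 V.

V ≈ 2.21 V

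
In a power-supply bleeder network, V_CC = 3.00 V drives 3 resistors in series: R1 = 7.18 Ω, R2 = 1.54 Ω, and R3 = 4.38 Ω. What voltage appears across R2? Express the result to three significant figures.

Series total: ΣR = 7.18 + 1.54 + 4.38 = 13.10 Ω.
By the voltage-divider rule, V = 3.00 × 1.540/13.10 = 0.3527 V.

V ≈ 0.353 V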